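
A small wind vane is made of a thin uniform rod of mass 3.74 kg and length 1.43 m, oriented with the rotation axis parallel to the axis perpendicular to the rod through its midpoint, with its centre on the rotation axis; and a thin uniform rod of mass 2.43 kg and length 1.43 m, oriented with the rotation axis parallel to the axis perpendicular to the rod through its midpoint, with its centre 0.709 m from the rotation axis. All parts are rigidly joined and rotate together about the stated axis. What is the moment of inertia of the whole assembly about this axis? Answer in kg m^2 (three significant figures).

Thin rod: I_cm = (1/12)ML² = (1/12)(3.74)(1.43)² = 0.63733 kg m^2; axis through the centre, so I = 0.63733 kg m^2.
Thin rod: I_cm = (1/12)ML² = (1/12)(2.43)(1.43)² = 0.41409 kg m^2; centre at d = 0.709 m, so the parallel axis theorem gives I = 0.41409 + (2.43)(0.709)² = 1.6356 kg m^2.
Total I = 0.63733 + 1.6356 = 2.2729 kg m^2.

2.27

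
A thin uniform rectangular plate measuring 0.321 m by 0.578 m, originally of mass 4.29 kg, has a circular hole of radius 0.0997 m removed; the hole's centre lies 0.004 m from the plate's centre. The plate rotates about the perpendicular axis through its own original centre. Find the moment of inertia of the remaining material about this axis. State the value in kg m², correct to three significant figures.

Unpierced body about its centre: I₀ = (1/12)M(a²+b²) = (1/12)(4.29)[(0.321)² + (0.578)²] = 0.15627 kg m².
The removed disk has mass m = M·πr²/(ab) = (4.29)·π(0.0997)²/(0.321·0.578) = 0.72205 kg (same uniform areal density).
Its moment of inertia about the rotation axis (parallel-axis theorem): I_hole = (1/2)mr² + md² = (1/2)(0.72205)(0.0997)² + (0.72205)(0.004)² = 0.0036002 kg m².
Treating the hole as negative mass, I = I₀ − I_hole = 0.15627 − 0.0036002 = 0.15267 kg m².

0.153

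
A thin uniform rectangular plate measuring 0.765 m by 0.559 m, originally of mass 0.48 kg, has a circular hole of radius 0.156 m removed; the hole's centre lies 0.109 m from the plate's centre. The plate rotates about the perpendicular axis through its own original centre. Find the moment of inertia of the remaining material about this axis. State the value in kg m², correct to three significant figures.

Unpierced body about its centre: I₀ = (1/12)M(a²+b²) = (1/12)(0.48)[(0.765)² + (0.559)²] = 0.035908 kg m².
The removed disk has mass m = M·πr²/(ab) = (0.48)·π(0.156)²/(0.765·0.559) = 0.085816 kg (same uniform areal density).
Its moment of inertia about the rotation axis (parallel-axis theorem): I_hole = (1/2)mr² + md² = (1/2)(0.085816)(0.156)² + (0.085816)(0.109)² = 0.0020638 kg m².
Treating the hole as negative mass, I = I₀ − I_hole = 0.035908 − 0.0020638 = 0.033844 kg m².

0.0338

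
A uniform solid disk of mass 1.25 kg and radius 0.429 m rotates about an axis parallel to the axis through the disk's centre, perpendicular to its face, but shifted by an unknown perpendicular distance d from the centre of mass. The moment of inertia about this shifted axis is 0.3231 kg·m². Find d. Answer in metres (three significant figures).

About the centre-of-mass axis, I_cm = (1/2)MR² = (1/2)(1.25)(0.429)² = 0.11503 kg·m².
Parallel axis theorem: I = I_cm + Md², so Md² = 0.3231 − 0.11503 = 0.20807 kg·m².
d = √(0.20807 / 1.25) = 0.40799 m.

0.408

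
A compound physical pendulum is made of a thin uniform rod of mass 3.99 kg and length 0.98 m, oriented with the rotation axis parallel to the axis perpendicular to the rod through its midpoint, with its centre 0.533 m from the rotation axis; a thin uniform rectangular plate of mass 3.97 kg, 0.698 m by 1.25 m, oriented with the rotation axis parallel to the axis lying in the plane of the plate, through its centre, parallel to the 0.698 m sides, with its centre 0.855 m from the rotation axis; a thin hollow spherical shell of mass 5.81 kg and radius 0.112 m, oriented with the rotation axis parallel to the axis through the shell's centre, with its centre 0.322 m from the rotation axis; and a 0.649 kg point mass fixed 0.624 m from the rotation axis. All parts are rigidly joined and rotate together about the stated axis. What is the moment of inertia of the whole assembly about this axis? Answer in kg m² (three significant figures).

Thin rod: I_cm = (1/12)ML² = (1/12)(3.99)(0.98)² = 0.31933 kg m²; centre at d = 0.533 m, so the parallel axis theorem gives I = 0.31933 + (3.99)(0.533)² = 1.4528 kg m².
Rectangular plate: I_cm = (1/12)Mb² = (1/12)(3.97)(1.25)² = 0.51693 kg m²; centre at d = 0.855 m, so the parallel axis theorem gives I = 0.51693 + (3.97)(0.855)² = 3.4191 kg m².
Spherical shell: I_cm = (2/3)MR² = (2/3)(5.81)(0.112)² = 0.048587 kg m²; centre at d = 0.322 m, so the parallel axis theorem gives I = 0.048587 + (5.81)(0.322)² = 0.65099 kg m².
Point mass: I_cm = 0; centre at d = 0.624 m, so the parallel axis theorem gives I = 0 + (0.649)(0.624)² = 0.25271 kg m².
Total I = 1.4528 + 3.4191 + 0.65099 + 0.25271 = 5.7756 kg m².

5.78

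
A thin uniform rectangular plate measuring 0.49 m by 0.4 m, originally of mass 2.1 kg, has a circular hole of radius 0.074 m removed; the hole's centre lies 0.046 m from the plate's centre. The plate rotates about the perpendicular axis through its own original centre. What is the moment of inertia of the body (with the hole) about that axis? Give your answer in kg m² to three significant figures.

0.0691

Unpierced body about its centre: I₀ = (1/12)M(a²+b²) = (1/12)(2.1)[(0.49)² + (0.4)²] = 0.070017 kg m².
The removed disk has mass m = M·πr²/(ab) = (2.1)·π(0.074)²/(0.49·0.4) = 0.18432 kg (same uniform areal density).
Its moment of inertia about the rotation axis (parallel-axis theorem): I_hole = (1/2)mr² + md² = (1/2)(0.18432)(0.074)² + (0.18432)(0.046)² = 0.0008947 kg m².
Treating the hole as negative mass, I = I₀ − I_hole = 0.070017 − 0.0008947 = 0.069123 kg m².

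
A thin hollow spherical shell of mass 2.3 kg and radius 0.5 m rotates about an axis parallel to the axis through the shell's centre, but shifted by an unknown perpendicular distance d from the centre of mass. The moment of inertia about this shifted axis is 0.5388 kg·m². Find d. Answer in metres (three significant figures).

0.260

About the centre-of-mass axis, I_cm = (2/3)MR² = (2/3)(2.3)(0.5)² = 0.38333 kg·m².
Parallel axis theorem: I = I_cm + Md², so Md² = 0.5388 − 0.38333 = 0.15547 kg·m².
d = √(0.15547 / 2.3) = 0.25999 m.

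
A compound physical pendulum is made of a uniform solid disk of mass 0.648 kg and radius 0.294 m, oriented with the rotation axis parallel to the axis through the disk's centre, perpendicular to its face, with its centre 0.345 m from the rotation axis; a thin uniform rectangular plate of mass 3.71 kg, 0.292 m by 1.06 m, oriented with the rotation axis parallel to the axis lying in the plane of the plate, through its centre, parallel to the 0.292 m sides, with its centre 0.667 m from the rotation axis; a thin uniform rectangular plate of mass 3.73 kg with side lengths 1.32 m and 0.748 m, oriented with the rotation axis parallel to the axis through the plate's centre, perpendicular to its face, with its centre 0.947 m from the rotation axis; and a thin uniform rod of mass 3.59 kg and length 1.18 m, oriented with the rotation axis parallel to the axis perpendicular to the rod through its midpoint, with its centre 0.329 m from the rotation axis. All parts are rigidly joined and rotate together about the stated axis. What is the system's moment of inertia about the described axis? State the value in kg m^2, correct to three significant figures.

6.97

Solid disk: I_cm = (1/2)MR² = (1/2)(0.648)(0.294)² = 0.028005 kg m^2; centre at d = 0.345 m, so I = I_cm + Md² gives I = 0.028005 + (0.648)(0.345)² = 0.10513 kg m^2.
Rectangular plate: I_cm = (1/12)Mb² = (1/12)(3.71)(1.06)² = 0.34738 kg m^2; centre at d = 0.667 m, so I = I_cm + Md² gives I = 0.34738 + (3.71)(0.667)² = 1.9979 kg m^2.
Rectangular plate: I_cm = (1/12)M(a²+b²) = (1/12)(3.73)[(1.32)² + (0.748)²] = 0.71551 kg m^2; centre at d = 0.947 m, so I = I_cm + Md² gives I = 0.71551 + (3.73)(0.947)² = 4.0606 kg m^2.
Thin rod: I_cm = (1/12)ML² = (1/12)(3.59)(1.18)² = 0.41656 kg m^2; centre at d = 0.329 m, so I = I_cm + Md² gives I = 0.41656 + (3.59)(0.329)² = 0.80514 kg m^2.
Total I = 0.10513 + 1.9979 + 4.0606 + 0.80514 = 6.9688 kg m^2.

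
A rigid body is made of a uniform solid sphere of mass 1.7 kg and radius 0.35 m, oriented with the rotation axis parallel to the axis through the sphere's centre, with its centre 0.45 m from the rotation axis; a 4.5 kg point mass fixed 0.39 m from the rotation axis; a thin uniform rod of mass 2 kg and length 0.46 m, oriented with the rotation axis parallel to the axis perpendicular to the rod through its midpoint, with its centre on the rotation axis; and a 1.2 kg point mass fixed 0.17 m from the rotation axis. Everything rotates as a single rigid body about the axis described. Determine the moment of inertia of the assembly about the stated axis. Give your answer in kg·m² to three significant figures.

1.18

Solid sphere: I_cm = (2/5)MR² = (2/5)(1.7)(0.35)² = 0.0833 kg·m²; centre at d = 0.45 m, so the parallel axis theorem gives I = 0.0833 + (1.7)(0.45)² = 0.42755 kg·m².
Point mass: I_cm = 0; centre at d = 0.39 m, so the parallel axis theorem gives I = 0 + (4.5)(0.39)² = 0.68445 kg·m².
Thin rod: I_cm = (1/12)ML² = (1/12)(2)(0.46)² = 0.035267 kg·m²; axis through the centre, so I = 0.035267 kg·m².
Point mass: I_cm = 0; centre at d = 0.17 m, so the parallel axis theorem gives I = 0 + (1.2)(0.17)² = 0.03468 kg·m².
Total I = 0.42755 + 0.68445 + 0.035267 + 0.03468 = 1.1819 kg·m².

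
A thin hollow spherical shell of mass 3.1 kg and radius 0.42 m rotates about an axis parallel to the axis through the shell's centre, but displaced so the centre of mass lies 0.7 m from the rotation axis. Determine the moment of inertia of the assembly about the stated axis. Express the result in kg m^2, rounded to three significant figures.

1.88

I_cm = (2/3)MR² = (2/3)(3.1)(0.42)² = 0.36456 kg m^2; centre at d = 0.7 m, so the parallel axis theorem gives I = 0.36456 + (3.1)(0.7)² = 1.8836 kg m^2.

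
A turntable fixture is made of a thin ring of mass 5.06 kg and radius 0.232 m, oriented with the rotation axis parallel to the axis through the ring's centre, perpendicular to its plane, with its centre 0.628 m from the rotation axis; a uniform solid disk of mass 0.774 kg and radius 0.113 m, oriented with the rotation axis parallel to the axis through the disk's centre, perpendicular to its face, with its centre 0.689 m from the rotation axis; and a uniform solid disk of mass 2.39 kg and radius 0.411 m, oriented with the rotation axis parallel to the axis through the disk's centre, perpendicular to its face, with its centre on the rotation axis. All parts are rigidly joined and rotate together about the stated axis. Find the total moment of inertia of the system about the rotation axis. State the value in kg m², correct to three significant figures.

2.84

Thin ring: I_cm = MR² = (5.06)(0.232)² = 0.27235 kg m²; centre at d = 0.628 m, so I = I_cm + Md² gives I = 0.27235 + (5.06)(0.628)² = 2.2679 kg m².
Solid disk: I_cm = (1/2)MR² = (1/2)(0.774)(0.113)² = 0.0049416 kg m²; centre at d = 0.689 m, so I = I_cm + Md² gives I = 0.0049416 + (0.774)(0.689)² = 0.37238 kg m².
Solid disk: I_cm = (1/2)MR² = (1/2)(2.39)(0.411)² = 0.20186 kg m²; axis through the centre, so I = 0.20186 kg m².
Total I = 2.2679 + 0.37238 + 0.20186 = 2.8422 kg m².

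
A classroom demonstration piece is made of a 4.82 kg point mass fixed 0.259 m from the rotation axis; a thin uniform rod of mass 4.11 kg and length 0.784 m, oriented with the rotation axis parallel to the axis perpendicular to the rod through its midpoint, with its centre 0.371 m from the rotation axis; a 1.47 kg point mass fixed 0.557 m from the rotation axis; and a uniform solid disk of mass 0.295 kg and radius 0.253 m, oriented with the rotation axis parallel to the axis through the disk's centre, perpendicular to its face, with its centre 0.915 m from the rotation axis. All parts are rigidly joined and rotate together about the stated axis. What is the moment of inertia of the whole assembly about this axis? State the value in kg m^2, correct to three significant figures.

1.81

Point mass: I_cm = 0; centre at d = 0.259 m, so the parallel axis theorem gives I = 0 + (4.82)(0.259)² = 0.32333 kg m^2.
Thin rod: I_cm = (1/12)ML² = (1/12)(4.11)(0.784)² = 0.21052 kg m^2; centre at d = 0.371 m, so the parallel axis theorem gives I = 0.21052 + (4.11)(0.371)² = 0.77622 kg m^2.
Point mass: I_cm = 0; centre at d = 0.557 m, so the parallel axis theorem gives I = 0 + (1.47)(0.557)² = 0.45607 kg m^2.
Solid disk: I_cm = (1/2)MR² = (1/2)(0.295)(0.253)² = 0.0094413 kg m^2; centre at d = 0.915 m, so the parallel axis theorem gives I = 0.0094413 + (0.295)(0.915)² = 0.25642 kg m^2.
Total I = 0.32333 + 0.77622 + 0.45607 + 0.25642 = 1.812 kg m^2.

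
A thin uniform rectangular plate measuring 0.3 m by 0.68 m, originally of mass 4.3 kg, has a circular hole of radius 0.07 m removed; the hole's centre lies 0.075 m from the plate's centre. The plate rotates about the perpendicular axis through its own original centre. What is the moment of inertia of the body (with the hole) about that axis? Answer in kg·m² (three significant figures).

0.195

Unpierced body about its centre: I₀ = (1/12)M(a²+b²) = (1/12)(4.3)[(0.3)² + (0.68)²] = 0.19794 kg·m².
The removed disk has mass m = M·πr²/(ab) = (4.3)·π(0.07)²/(0.3·0.68) = 0.32448 kg (same uniform areal density).
Its moment of inertia about the rotation axis (parallel-axis theorem): I_hole = (1/2)mr² + md² = (1/2)(0.32448)(0.07)² + (0.32448)(0.075)² = 0.0026202 kg·m².
Treating the hole as negative mass, I = I₀ − I_hole = 0.19794 − 0.0026202 = 0.19532 kg·m².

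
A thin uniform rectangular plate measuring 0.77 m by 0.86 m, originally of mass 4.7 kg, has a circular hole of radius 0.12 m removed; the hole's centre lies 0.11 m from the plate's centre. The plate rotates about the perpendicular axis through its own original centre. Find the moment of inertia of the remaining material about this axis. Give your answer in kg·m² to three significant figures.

Unpierced body about its centre: I₀ = (1/12)M(a²+b²) = (1/12)(4.7)[(0.77)² + (0.86)²] = 0.5219 kg·m².
The removed disk has mass m = M·πr²/(ab) = (4.7)·π(0.12)²/(0.77·0.86) = 0.32109 kg (same uniform areal density).
Its moment of inertia about the rotation axis (parallel-axis theorem): I_hole = (1/2)mr² + md² = (1/2)(0.32109)(0.12)² + (0.32109)(0.11)² = 0.006197 kg·m².
Treating the hole as negative mass, I = I₀ − I_hole = 0.5219 − 0.006197 = 0.5157 kg·m².

0.516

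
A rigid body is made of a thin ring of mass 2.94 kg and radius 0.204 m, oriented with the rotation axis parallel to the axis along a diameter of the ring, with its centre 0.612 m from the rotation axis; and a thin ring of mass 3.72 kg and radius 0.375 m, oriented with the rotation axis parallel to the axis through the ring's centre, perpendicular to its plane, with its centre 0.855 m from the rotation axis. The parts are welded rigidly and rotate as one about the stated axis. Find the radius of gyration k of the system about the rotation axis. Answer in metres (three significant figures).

Thin ring: I_cm = (1/2)MR² = (1/2)(2.94)(0.204)² = 0.061176 kg m^2; centre at d = 0.612 m, so the parallel axis theorem gives I = 0.061176 + (2.94)(0.612)² = 1.1623 kg m^2.
Thin ring: I_cm = MR² = (3.72)(0.375)² = 0.52313 kg m^2; centre at d = 0.855 m, so the parallel axis theorem gives I = 0.52313 + (3.72)(0.855)² = 3.2425 kg m^2.
Total I = 4.4049 kg m^2; total mass M = 6.66 kg.
k = √(I/M) = √(4.4049/6.66) = 0.81326 m.

0.813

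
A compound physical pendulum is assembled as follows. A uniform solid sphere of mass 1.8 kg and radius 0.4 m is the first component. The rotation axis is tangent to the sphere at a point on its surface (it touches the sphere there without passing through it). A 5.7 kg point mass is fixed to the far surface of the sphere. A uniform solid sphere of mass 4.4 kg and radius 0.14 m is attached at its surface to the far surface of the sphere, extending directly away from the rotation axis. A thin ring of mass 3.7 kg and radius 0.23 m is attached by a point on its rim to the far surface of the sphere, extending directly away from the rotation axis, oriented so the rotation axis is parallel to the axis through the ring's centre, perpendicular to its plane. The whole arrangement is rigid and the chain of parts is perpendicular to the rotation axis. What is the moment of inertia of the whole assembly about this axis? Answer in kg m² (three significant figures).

14.5

Solid sphere: I_cm = (2/5)MR² = (2/5)(1.8)(0.4)² = 0.1152 kg m²; centre at d = 0.4 m, so the parallel axis theorem gives I = 0.1152 + (1.8)(0.4)² = 0.4032 kg m².
Point mass: I_cm = 0; centre at d = 0.4 + 0.4 = 0.8 m, so the parallel axis theorem gives I = 0 + (5.7)(0.8)² = 3.648 kg m².
Solid sphere: I_cm = (2/5)MR² = (2/5)(4.4)(0.14)² = 0.034496 kg m²; centre at d = 0.4 + 0.4 + 0.14 = 0.94 m, so the parallel axis theorem gives I = 0.034496 + (4.4)(0.94)² = 3.9223 kg m².
Thin ring: I_cm = MR² = (3.7)(0.23)² = 0.19573 kg m²; centre at d = 0.4 + 0.4 + 0.14 + 0.14 + 0.23 = 1.31 m, so the parallel axis theorem gives I = 0.19573 + (3.7)(1.31)² = 6.5453 kg m².
Total I = 0.4032 + 3.648 + 3.9223 + 6.5453 = 14.519 kg m².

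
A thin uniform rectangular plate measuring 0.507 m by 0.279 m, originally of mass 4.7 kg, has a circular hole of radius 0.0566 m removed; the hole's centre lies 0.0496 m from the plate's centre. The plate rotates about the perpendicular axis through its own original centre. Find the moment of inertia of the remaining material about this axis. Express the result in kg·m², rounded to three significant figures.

Unpierced body about its centre: I₀ = (1/12)M(a²+b²) = (1/12)(4.7)[(0.507)² + (0.279)²] = 0.13117 kg·m².
The removed disk has mass m = M·πr²/(ab) = (4.7)·π(0.0566)²/(0.507·0.279) = 0.3344 kg (same uniform areal density).
Its moment of inertia about the rotation axis (parallel-axis theorem): I_hole = (1/2)mr² + md² = (1/2)(0.3344)(0.0566)² + (0.3344)(0.0496)² = 0.0013583 kg·m².
Treating the hole as negative mass, I = I₀ − I_hole = 0.13117 − 0.0013583 = 0.12981 kg·m².

0.130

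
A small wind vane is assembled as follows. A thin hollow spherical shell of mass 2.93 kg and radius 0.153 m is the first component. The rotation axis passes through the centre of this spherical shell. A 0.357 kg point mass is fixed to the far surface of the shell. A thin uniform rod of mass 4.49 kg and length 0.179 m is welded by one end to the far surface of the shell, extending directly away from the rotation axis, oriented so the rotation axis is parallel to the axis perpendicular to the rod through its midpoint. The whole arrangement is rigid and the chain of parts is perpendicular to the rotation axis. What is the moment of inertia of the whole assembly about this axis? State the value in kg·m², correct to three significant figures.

0.330

Spherical shell: I_cm = (2/3)MR² = (2/3)(2.93)(0.153)² = 0.045726 kg·m²; axis through the centre, so I = 0.045726 kg·m².
Point mass: I_cm = 0; centre at d = 0.153 m, so I = I_cm + Md² gives I = 0 + (0.357)(0.153)² = 0.008357 kg·m².
Thin rod: I_cm = (1/12)ML² = (1/12)(4.49)(0.179)² = 0.011989 kg·m²; centre at d = 0.153 + 0.0895 = 0.2425 m, so I = I_cm + Md² gives I = 0.011989 + (4.49)(0.2425)² = 0.27603 kg·m².
Total I = 0.045726 + 0.008357 + 0.27603 = 0.33011 kg·m².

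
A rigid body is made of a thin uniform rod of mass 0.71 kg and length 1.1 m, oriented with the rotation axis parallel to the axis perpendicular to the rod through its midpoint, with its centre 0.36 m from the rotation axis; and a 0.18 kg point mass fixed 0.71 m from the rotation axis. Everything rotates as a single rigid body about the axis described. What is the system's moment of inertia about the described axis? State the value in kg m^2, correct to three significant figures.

0.254

Thin rod: I_cm = (1/12)ML² = (1/12)(0.71)(1.1)² = 0.071592 kg m^2; centre at d = 0.36 m, so the parallel axis theorem gives I = 0.071592 + (0.71)(0.36)² = 0.16361 kg m^2.
Point mass: I_cm = 0; centre at d = 0.71 m, so the parallel axis theorem gives I = 0 + (0.18)(0.71)² = 0.090738 kg m^2.
Total I = 0.16361 + 0.090738 = 0.25435 kg m^2.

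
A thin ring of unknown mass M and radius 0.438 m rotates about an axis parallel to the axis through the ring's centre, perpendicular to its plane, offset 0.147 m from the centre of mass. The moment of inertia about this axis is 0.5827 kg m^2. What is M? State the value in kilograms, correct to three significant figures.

I = I_cm + Md² = MR² + Md² = M·[1·(0.438)² + (0.147)²] = M·0.21345.
So M = 0.5827 / 0.21345 = 2.7299 kg.

2.73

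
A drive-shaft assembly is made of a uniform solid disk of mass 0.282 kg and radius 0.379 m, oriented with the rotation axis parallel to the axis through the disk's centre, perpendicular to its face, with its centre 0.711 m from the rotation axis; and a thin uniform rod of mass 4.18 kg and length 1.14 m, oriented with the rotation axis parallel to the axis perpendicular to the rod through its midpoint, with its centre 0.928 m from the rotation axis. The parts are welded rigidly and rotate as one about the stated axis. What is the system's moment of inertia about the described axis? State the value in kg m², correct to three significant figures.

4.22

Solid disk: I_cm = (1/2)MR² = (1/2)(0.282)(0.379)² = 0.020253 kg m²; centre at d = 0.711 m, so the parallel axis theorem gives I = 0.020253 + (0.282)(0.711)² = 0.16281 kg m².
Thin rod: I_cm = (1/12)ML² = (1/12)(4.18)(1.14)² = 0.45269 kg m²; centre at d = 0.928 m, so the parallel axis theorem gives I = 0.45269 + (4.18)(0.928)² = 4.0524 kg m².
Total I = 0.16281 + 4.0524 = 4.2153 kg m².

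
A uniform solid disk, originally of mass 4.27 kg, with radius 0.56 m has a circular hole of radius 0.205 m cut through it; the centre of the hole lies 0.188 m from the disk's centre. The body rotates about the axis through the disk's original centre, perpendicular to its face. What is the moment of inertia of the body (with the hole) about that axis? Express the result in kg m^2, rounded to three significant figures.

0.637

Unpierced body about its centre: I₀ = (1/2)MR² = (1/2)(4.27)(0.56)² = 0.66954 kg m^2.
The removed disk has mass m = M·(r/R)² = (4.27)(0.205/0.56)² = 0.57222 kg (same uniform areal density).
Its moment of inertia about the rotation axis (parallel-axis theorem): I_hole = (1/2)mr² + md² = (1/2)(0.57222)(0.205)² + (0.57222)(0.188)² = 0.032248 kg m^2.
Treating the hole as negative mass, I = I₀ − I_hole = 0.66954 − 0.032248 = 0.63729 kg m^2.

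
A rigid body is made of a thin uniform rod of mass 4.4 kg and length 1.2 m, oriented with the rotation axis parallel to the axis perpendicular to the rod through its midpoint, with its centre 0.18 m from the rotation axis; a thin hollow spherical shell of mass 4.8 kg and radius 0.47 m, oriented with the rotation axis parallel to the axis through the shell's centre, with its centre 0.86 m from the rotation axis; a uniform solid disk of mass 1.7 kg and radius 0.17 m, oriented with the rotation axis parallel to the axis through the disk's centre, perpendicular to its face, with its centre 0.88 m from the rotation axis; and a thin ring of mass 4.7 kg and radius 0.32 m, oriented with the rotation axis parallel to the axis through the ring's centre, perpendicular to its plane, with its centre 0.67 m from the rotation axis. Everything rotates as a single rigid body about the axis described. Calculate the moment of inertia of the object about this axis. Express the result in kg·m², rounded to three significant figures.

8.86

Thin rod: I_cm = (1/12)ML² = (1/12)(4.4)(1.2)² = 0.528 kg·m²; centre at d = 0.18 m, so the parallel axis theorem gives I = 0.528 + (4.4)(0.18)² = 0.67056 kg·m².
Spherical shell: I_cm = (2/3)MR² = (2/3)(4.8)(0.47)² = 0.70688 kg·m²; centre at d = 0.86 m, so the parallel axis theorem gives I = 0.70688 + (4.8)(0.86)² = 4.257 kg·m².
Solid disk: I_cm = (1/2)MR² = (1/2)(1.7)(0.17)² = 0.024565 kg·m²; centre at d = 0.88 m, so the parallel axis theorem gives I = 0.024565 + (1.7)(0.88)² = 1.341 kg·m².
Thin ring: I_cm = MR² = (4.7)(0.32)² = 0.48128 kg·m²; centre at d = 0.67 m, so the parallel axis theorem gives I = 0.48128 + (4.7)(0.67)² = 2.5911 kg·m².
Total I = 0.67056 + 4.257 + 1.341 + 2.5911 = 8.8597 kg·m².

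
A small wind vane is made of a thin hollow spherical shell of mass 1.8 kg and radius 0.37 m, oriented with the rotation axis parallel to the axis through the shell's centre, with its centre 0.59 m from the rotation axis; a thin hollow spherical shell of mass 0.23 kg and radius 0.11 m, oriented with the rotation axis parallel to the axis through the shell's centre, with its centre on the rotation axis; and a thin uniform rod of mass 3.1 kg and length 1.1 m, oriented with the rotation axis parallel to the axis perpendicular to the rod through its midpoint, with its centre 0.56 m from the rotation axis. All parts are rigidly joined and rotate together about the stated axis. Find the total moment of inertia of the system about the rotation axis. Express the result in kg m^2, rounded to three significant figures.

2.08

Spherical shell: I_cm = (2/3)MR² = (2/3)(1.8)(0.37)² = 0.16428 kg m^2; centre at d = 0.59 m, so the parallel axis theorem gives I = 0.16428 + (1.8)(0.59)² = 0.79086 kg m^2.
Spherical shell: I_cm = (2/3)MR² = (2/3)(0.23)(0.11)² = 0.0018553 kg m^2; axis through the centre, so I = 0.0018553 kg m^2.
Thin rod: I_cm = (1/12)ML² = (1/12)(3.1)(1.1)² = 0.31258 kg m^2; centre at d = 0.56 m, so the parallel axis theorem gives I = 0.31258 + (3.1)(0.56)² = 1.2847 kg m^2.
Total I = 0.79086 + 0.0018553 + 1.2847 = 2.0775 kg m^2.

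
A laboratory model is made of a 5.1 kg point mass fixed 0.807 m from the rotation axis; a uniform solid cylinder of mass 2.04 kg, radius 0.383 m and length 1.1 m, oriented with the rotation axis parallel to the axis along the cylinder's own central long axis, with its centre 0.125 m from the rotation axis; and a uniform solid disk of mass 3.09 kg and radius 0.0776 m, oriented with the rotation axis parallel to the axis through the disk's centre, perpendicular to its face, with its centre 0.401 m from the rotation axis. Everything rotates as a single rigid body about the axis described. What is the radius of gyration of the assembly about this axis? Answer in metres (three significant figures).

0.626

Point mass: I_cm = 0; centre at d = 0.807 m, so I = I_cm + Md² gives I = 0 + (5.1)(0.807)² = 3.3214 kg·m².
Solid cylinder: I_cm = (1/2)MR² = (1/2)(2.04)(0.383)² = 0.14962 kg·m²; centre at d = 0.125 m, so I = I_cm + Md² gives I = 0.14962 + (2.04)(0.125)² = 0.1815 kg·m².
Solid disk: I_cm = (1/2)MR² = (1/2)(3.09)(0.0776)² = 0.0093036 kg·m²; centre at d = 0.401 m, so I = I_cm + Md² gives I = 0.0093036 + (3.09)(0.401)² = 0.50618 kg·m².
Total I = 4.009 kg·m²; total mass M = 10.23 kg.
k = √(I/M) = √(4.009/10.23) = 0.62601 m.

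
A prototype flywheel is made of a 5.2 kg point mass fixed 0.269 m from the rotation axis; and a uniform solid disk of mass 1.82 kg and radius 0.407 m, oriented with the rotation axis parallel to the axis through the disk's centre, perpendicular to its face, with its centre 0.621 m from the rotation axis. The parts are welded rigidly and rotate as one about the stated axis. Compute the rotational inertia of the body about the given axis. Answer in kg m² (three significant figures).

Point mass: I_cm = 0; centre at d = 0.269 m, so I = I_cm + Md² gives I = 0 + (5.2)(0.269)² = 0.37628 kg m².
Solid disk: I_cm = (1/2)MR² = (1/2)(1.82)(0.407)² = 0.15074 kg m²; centre at d = 0.621 m, so I = I_cm + Md² gives I = 0.15074 + (1.82)(0.621)² = 0.85261 kg m².
Total I = 0.37628 + 0.85261 = 1.2289 kg m².

1.23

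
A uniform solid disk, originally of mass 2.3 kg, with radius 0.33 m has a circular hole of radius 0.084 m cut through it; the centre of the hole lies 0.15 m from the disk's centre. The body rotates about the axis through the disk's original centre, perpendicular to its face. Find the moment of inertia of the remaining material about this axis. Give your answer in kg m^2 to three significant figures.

0.121

Unpierced body about its centre: I₀ = (1/2)MR² = (1/2)(2.3)(0.33)² = 0.12524 kg m^2.
The removed disk has mass m = M·(r/R)² = (2.3)(0.084/0.33)² = 0.14902 kg (same uniform areal density).
Its moment of inertia about the rotation axis (parallel-axis theorem): I_hole = (1/2)mr² + md² = (1/2)(0.14902)(0.084)² + (0.14902)(0.15)² = 0.0038788 kg m^2.
Treating the hole as negative mass, I = I₀ − I_hole = 0.12524 − 0.0038788 = 0.12136 kg m^2.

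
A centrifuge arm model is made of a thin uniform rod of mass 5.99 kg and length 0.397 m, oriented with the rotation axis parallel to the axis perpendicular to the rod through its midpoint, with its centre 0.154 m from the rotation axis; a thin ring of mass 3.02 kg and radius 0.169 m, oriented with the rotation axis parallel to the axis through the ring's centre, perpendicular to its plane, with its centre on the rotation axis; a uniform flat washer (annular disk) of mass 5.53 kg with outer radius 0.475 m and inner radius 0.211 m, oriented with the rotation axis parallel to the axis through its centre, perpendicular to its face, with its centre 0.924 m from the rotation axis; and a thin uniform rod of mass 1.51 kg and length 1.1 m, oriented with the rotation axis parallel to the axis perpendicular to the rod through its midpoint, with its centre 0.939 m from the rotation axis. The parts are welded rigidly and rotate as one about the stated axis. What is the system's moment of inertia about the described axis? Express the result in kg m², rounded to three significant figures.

Thin rod: I_cm = (1/12)ML² = (1/12)(5.99)(0.397)² = 0.078673 kg m²; centre at d = 0.154 m, so the parallel axis theorem gives I = 0.078673 + (5.99)(0.154)² = 0.22073 kg m².
Thin ring: I_cm = MR² = (3.02)(0.169)² = 0.086254 kg m²; axis through the centre, so I = 0.086254 kg m².
Annular disk: I_cm = (1/2)M(R²+r²) = (1/2)(5.53)[(0.475)² + (0.211)²] = 0.74695 kg m²; centre at d = 0.924 m, so the parallel axis theorem gives I = 0.74695 + (5.53)(0.924)² = 5.4683 kg m².
Thin rod: I_cm = (1/12)ML² = (1/12)(1.51)(1.1)² = 0.15226 kg m²; centre at d = 0.939 m, so the parallel axis theorem gives I = 0.15226 + (1.51)(0.939)² = 1.4837 kg m².
Total I = 0.22073 + 0.086254 + 5.4683 + 1.4837 = 7.259 kg m².

7.26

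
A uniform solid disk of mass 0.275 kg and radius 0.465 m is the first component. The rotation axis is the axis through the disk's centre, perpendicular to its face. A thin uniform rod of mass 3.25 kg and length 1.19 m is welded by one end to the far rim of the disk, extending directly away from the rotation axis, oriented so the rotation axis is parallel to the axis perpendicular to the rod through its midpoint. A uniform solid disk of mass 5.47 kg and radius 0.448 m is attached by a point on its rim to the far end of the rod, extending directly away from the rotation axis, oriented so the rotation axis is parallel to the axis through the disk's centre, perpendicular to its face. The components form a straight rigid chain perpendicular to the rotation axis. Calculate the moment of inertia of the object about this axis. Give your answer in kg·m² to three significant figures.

28.8

Solid disk: I_cm = (1/2)MR² = (1/2)(0.275)(0.465)² = 0.029731 kg·m²; axis through the centre, so I = 0.029731 kg·m².
Thin rod: I_cm = (1/12)ML² = (1/12)(3.25)(1.19)² = 0.38353 kg·m²; centre at d = 0.465 + 0.595 = 1.06 m, so I = I_cm + Md² gives I = 0.38353 + (3.25)(1.06)² = 4.0352 kg·m².
Solid disk: I_cm = (1/2)MR² = (1/2)(5.47)(0.448)² = 0.54893 kg·m²; centre at d = 0.465 + 0.595 + 0.595 + 0.448 = 2.103 m, so I = I_cm + Md² gives I = 0.54893 + (5.47)(2.103)² = 24.741 kg·m².
Total I = 0.029731 + 4.0352 + 24.741 = 28.806 kg·m².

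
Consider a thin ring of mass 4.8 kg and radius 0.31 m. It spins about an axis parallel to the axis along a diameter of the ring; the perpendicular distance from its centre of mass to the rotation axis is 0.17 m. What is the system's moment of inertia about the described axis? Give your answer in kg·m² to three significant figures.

I_cm = (1/2)MR² = (1/2)(4.8)(0.31)² = 0.23064 kg·m²; centre at d = 0.17 m, so I = I_cm + Md² gives I = 0.23064 + (4.8)(0.17)² = 0.36936 kg·m².

0.369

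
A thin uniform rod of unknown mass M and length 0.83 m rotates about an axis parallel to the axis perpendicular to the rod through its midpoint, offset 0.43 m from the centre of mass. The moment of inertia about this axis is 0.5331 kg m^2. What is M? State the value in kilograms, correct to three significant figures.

I = I_cm + Md² = (1/12)ML² + Md² = M·[0.0833333·(0.83)² + (0.43)²] = M·0.24231.
So M = 0.5331 / 0.24231 = 2.2001 kg.

2.20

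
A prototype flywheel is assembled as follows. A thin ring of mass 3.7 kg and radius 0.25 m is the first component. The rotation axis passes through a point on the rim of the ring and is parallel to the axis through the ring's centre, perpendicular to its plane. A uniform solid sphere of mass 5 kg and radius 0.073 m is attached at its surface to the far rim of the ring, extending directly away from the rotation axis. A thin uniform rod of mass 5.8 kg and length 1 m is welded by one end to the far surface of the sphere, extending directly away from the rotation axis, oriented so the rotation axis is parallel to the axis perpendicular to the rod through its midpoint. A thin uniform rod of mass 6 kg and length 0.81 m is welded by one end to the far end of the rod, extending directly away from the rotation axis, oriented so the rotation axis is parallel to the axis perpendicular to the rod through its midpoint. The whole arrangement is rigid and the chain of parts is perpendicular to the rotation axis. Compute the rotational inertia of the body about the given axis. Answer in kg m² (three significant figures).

Thin ring: I_cm = MR² = (3.7)(0.25)² = 0.23125 kg m²; centre at d = 0.25 m, so the parallel axis theorem gives I = 0.23125 + (3.7)(0.25)² = 0.4625 kg m².
Solid sphere: I_cm = (2/5)MR² = (2/5)(5)(0.073)² = 0.010658 kg m²; centre at d = 0.25 + 0.25 + 0.073 = 0.573 m, so the parallel axis theorem gives I = 0.010658 + (5)(0.573)² = 1.6523 kg m².
Thin rod: I_cm = (1/12)ML² = (1/12)(5.8)(1)² = 0.48333 kg m²; centre at d = 0.25 + 0.25 + 0.073 + 0.073 + 0.5 = 1.146 m, so the parallel axis theorem gives I = 0.48333 + (5.8)(1.146)² = 8.1006 kg m².
Thin rod: I_cm = (1/12)ML² = (1/12)(6)(0.81)² = 0.32805 kg m²; centre at d = 0.25 + 0.25 + 0.073 + 0.073 + 0.5 + 0.5 + 0.405 = 2.051 m, so the parallel axis theorem gives I = 0.32805 + (6)(2.051)² = 25.568 kg m².
Total I = 0.4625 + 1.6523 + 8.1006 + 25.568 = 35.783 kg m².

35.8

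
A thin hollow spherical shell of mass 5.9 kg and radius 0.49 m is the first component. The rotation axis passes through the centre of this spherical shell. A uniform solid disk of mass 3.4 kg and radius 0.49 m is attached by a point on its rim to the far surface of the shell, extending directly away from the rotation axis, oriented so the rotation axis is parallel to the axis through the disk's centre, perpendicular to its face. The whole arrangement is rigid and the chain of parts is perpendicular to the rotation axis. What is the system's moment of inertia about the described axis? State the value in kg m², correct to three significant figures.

Spherical shell: I_cm = (2/3)MR² = (2/3)(5.9)(0.49)² = 0.94439 kg m²; axis through the centre, so I = 0.94439 kg m².
Solid disk: I_cm = (1/2)MR² = (1/2)(3.4)(0.49)² = 0.40817 kg m²; centre at d = 0.49 + 0.49 = 0.98 m, so the parallel axis theorem gives I = 0.40817 + (3.4)(0.98)² = 3.6735 kg m².
Total I = 0.94439 + 3.6735 = 4.6179 kg m².

4.62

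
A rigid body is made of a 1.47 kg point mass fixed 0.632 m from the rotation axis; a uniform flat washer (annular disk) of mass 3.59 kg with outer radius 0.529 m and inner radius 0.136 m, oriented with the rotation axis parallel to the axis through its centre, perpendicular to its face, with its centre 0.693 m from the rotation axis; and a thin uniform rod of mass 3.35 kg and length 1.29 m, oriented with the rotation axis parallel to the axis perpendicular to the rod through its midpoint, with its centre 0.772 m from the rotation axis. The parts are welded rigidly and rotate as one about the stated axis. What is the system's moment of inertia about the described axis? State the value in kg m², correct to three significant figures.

5.31

Point mass: I_cm = 0; centre at d = 0.632 m, so I = I_cm + Md² gives I = 0 + (1.47)(0.632)² = 0.58715 kg m².
Annular disk: I_cm = (1/2)M(R²+r²) = (1/2)(3.59)[(0.529)² + (0.136)²] = 0.53551 kg m²; centre at d = 0.693 m, so I = I_cm + Md² gives I = 0.53551 + (3.59)(0.693)² = 2.2596 kg m².
Thin rod: I_cm = (1/12)ML² = (1/12)(3.35)(1.29)² = 0.46456 kg m²; centre at d = 0.772 m, so I = I_cm + Md² gives I = 0.46456 + (3.35)(0.772)² = 2.4611 kg m².
Total I = 0.58715 + 2.2596 + 2.4611 = 5.3079 kg m².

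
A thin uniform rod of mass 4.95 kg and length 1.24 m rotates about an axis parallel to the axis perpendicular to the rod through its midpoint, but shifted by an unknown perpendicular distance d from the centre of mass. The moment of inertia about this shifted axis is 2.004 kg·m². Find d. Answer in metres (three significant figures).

0.526

About the centre-of-mass axis, I_cm = (1/12)ML² = (1/12)(4.95)(1.24)² = 0.63426 kg·m².
Parallel axis theorem: I = I_cm + Md², so Md² = 2.004 − 0.63426 = 1.3697 kg·m².
d = √(1.3697 / 4.95) = 0.52604 m.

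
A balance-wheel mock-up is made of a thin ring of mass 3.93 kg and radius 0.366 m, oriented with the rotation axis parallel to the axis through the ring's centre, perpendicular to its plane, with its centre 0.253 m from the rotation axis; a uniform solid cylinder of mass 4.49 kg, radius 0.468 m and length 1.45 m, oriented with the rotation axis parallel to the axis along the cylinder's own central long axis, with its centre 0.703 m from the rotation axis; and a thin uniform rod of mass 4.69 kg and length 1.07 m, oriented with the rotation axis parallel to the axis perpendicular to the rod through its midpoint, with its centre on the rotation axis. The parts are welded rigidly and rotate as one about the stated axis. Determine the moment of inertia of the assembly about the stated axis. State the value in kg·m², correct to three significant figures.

3.94

Thin ring: I_cm = MR² = (3.93)(0.366)² = 0.52645 kg·m²; centre at d = 0.253 m, so the parallel axis theorem gives I = 0.52645 + (3.93)(0.253)² = 0.778 kg·m².
Solid cylinder: I_cm = (1/2)MR² = (1/2)(4.49)(0.468)² = 0.49171 kg·m²; centre at d = 0.703 m, so the parallel axis theorem gives I = 0.49171 + (4.49)(0.703)² = 2.7107 kg·m².
Thin rod: I_cm = (1/12)ML² = (1/12)(4.69)(1.07)² = 0.44747 kg·m²; axis through the centre, so I = 0.44747 kg·m².
Total I = 0.778 + 2.7107 + 0.44747 = 3.9362 kg·m².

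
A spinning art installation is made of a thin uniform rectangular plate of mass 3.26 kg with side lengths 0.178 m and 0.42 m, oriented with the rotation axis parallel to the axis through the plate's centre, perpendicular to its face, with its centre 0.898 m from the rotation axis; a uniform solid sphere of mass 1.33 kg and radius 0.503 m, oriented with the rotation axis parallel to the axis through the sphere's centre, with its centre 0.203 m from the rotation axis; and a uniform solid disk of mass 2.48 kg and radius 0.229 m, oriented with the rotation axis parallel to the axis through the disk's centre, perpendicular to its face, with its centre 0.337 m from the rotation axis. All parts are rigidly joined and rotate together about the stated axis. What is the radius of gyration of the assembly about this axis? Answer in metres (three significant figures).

0.675

Rectangular plate: I_cm = (1/12)M(a²+b²) = (1/12)(3.26)[(0.178)² + (0.42)²] = 0.056529 kg m^2; centre at d = 0.898 m, so I = I_cm + Md² gives I = 0.056529 + (3.26)(0.898)² = 2.6854 kg m^2.
Solid sphere: I_cm = (2/5)MR² = (2/5)(1.33)(0.503)² = 0.1346 kg m^2; centre at d = 0.203 m, so I = I_cm + Md² gives I = 0.1346 + (1.33)(0.203)² = 0.18941 kg m^2.
Solid disk: I_cm = (1/2)MR² = (1/2)(2.48)(0.229)² = 0.065027 kg m^2; centre at d = 0.337 m, so I = I_cm + Md² gives I = 0.065027 + (2.48)(0.337)² = 0.34668 kg m^2.
Total I = 3.2215 kg m^2; total mass M = 7.07 kg.
k = √(I/M) = √(3.2215/7.07) = 0.67502 m.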